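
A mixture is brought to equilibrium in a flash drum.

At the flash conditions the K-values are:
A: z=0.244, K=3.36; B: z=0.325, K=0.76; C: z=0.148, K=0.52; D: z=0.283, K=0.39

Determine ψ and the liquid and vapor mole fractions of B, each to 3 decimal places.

Iterate (Newton) starting at ψ = 0.52:
  ψ = 0.520: g = -0.1781, g' = -0.585 → ψ = 0.216
  ψ = 0.216: g = 0.0214, g' = -0.800 → ψ = 0.242
  ψ = 0.242: g = 0.0006, g' = -0.760 → ψ = 0.243
Converged at ψ = 0.243.
Compositions from xᵢ = zᵢ/(1+ψ(Kᵢ−1)), yᵢ = Kᵢxᵢ:
  A: x = 0.155, y = 0.521
  B: x = 0.345, y = 0.262
  C: x = 0.168, y = 0.087
  D: x = 0.332, y = 0.130

ψ = 0.243, x_B = 0.345, y_B = 0.262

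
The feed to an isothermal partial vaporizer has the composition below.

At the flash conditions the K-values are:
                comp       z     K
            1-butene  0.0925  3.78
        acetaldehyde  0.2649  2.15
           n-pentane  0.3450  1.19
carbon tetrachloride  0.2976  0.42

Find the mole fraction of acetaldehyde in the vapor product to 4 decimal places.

Rachford–Rice: g(ψ) = Σ zᵢ(Kᵢ−1)/(1+ψ(Kᵢ−1)) = 0.
g(0) = ΣzᵢKᵢ − 1 = 0.4547 and g(1) = 1 − Σzᵢ/Kᵢ = -0.1462, so a root lies in (0, 1).
Iterate (Newton) starting at ψ = 0.5:
  ψ = 0.5000: g = 0.11777, g' = -0.4754 → ψ = 0.7477
  ψ = 0.7477: g = -0.00008, g' = -0.4984 → ψ = 0.7476
Converged at ψ = 0.7476.
Compositions from xᵢ = zᵢ/(1+ψ(Kᵢ−1)), yᵢ = Kᵢxᵢ:
  1-butene: x = 0.0300, y = 0.1136
  acetaldehyde: x = 0.1424, y = 0.3062
  n-pentane: x = 0.3021, y = 0.3595
  carbon tetrachloride: x = 0.5254, y = 0.2207

y_acetaldehyde = 0.3062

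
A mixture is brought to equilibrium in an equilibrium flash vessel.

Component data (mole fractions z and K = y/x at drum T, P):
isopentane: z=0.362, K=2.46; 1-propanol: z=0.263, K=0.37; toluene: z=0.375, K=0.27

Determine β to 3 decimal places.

Newton iteration, β⁰ = 0.5:
  β = 0.500: g = -0.3675, g' = -0.976 → β = 0.123
  β = 0.123: g = -0.0327, g' = -0.918 → β = 0.088
Converged at β = 0.088.

β = 0.088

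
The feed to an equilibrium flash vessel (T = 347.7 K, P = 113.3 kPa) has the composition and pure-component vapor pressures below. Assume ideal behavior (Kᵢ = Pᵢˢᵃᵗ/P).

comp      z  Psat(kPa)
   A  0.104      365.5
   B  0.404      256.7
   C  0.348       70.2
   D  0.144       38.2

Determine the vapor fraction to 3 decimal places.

ψ = 0.705

Raoult's law: Kᵢ = Pᵢˢᵃᵗ/P = Pᵢˢᵃᵗ/113.3.
  K_A = 365.5/113.3 = 3.22595, K_B = 256.7/113.3 = 2.26567, K_C = 70.2/113.3 = 0.61959, K_D = 38.2/113.3 = 0.33716
Rachford–Rice: g(ψ) = Σ zᵢ(Kᵢ−1)/(1+ψ(Kᵢ−1)) = 0.
Feasibility: ΣzᵢKᵢ = 1.515, Σzᵢ/Kᵢ = 1.199 — both > 1, two phases present.
Newton–Raphson from ψ = 0.5:
  ψ = 0.500: g = 0.1165, g' = -0.576 → ψ = 0.702
  ψ = 0.702: g = 0.0019, g' = -0.575 → ψ = 0.705
Converged at ψ = 0.705.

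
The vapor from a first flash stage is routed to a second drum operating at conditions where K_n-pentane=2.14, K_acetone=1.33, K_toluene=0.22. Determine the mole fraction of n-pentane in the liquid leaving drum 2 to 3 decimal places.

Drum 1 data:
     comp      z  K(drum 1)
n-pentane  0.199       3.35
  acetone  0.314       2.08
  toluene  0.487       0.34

Drum 1:
Newton–Raphson from ψ₁ = 0.5:
  ψ₁ = 0.500: g = -0.0445, g' = -0.859 → ψ₁ = 0.448
Converged at ψ₁ = 0.448.
Drum-1 compositions:
  n-pentane: x = 0.097, y = 0.325
  acetone: x = 0.212, y = 0.440
  toluene: x = 0.691, y = 0.235
Drum-2 feed = drum-1 vapor: z₂ = (0.3248, 0.4402, 0.2351).
Drum 2:
Material balance + equilibrium reduce to Σ zᵢ(Kᵢ−1)/(1+ψ₂(Kᵢ−1)) = 0.
g(0) = ΣzᵢKᵢ − 1 = 0.332 and g(1) = 1 − Σzᵢ/Kᵢ = -0.551, so a root lies in (0, 1).
Newton–Raphson from ψ₂ = 0.5:
  ψ₂ = 0.500: g = 0.0599, g' = -0.591 → ψ₂ = 0.601
  ψ₂ = 0.601: g = -0.0045, g' = -0.689 → ψ₂ = 0.595
Converged at ψ₂ = 0.595.
  n-pentane: x = 0.194, y = 0.414
  acetone: x = 0.368, y = 0.489
  toluene: x = 0.439, y = 0.096

x_n-pentane (drum 2) = 0.194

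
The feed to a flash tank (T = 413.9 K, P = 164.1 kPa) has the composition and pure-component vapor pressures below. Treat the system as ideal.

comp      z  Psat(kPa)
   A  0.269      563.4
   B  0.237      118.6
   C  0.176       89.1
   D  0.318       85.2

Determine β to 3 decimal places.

β = 0.352

Raoult's law: Kᵢ = Pᵢˢᵃᵗ/P = Pᵢˢᵃᵗ/164.1.
  K_A = 563.4/164.1 = 3.43327, K_B = 118.6/164.1 = 0.72273, K_C = 89.1/164.1 = 0.54296, K_D = 85.2/164.1 = 0.51920
Material balance + equilibrium reduce to Σ zᵢ(Kᵢ−1)/(1+β(Kᵢ−1)) = 0.
g(0) = ΣzᵢKᵢ − 1 = 0.356 and g(1) = 1 − Σzᵢ/Kᵢ = -0.343, so a root lies in (0, 1).
Newton iteration, β⁰ = 0.43:
  β = 0.430: g = -0.0476, g' = -0.578 → β = 0.348
  β = 0.348: g = 0.0027, g' = -0.648 → β = 0.352
Converged at β = 0.352.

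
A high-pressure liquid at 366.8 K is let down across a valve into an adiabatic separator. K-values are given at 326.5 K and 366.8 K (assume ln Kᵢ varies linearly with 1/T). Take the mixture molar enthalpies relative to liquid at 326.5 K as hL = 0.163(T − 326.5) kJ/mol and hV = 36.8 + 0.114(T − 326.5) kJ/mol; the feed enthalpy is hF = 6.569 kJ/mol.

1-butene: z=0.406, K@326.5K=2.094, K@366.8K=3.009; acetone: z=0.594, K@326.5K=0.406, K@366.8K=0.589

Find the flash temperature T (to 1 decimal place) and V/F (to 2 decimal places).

T = 328.5 K, V/F = 0.17

Adiabatic flash: solve Rachford–Rice at each trial T, then check hF = ψ·hV(T) + (1−ψ)·hL(T).
  T = 326.5 K: K = (2.094, 0.406), RR gives ψ = 0.141, H_out = 5.172 kJ/mol
  T = 366.8 K: K = (3.009, 0.589), RR gives ψ = 0.692, H_out = 30.674 kJ/mol
  T = 346.6 K: K = (2.536, 0.494), RR gives ψ = 0.416, H_out = 18.165 kJ/mol
  T = 336.6 K: K = (2.312, 0.449), RR gives ψ = 0.285, H_out = 11.980 kJ/mol
  T = 331.6 K: K = (2.203, 0.428), RR gives ψ = 0.216, H_out = 8.714 kJ/mol
  T = 329.1 K: K = (2.149, 0.417), RR gives ψ = 0.180, H_out = 7.009 kJ/mol
  T = 327.8 K: K = (2.122, 0.411), RR gives ψ = 0.160, H_out = 6.100 kJ/mol
Linear interpolation between T = 327.8 (H_out = 6.100) and T = 329.1 (H_out = 7.009) on hF = 6.569 gives T ≈ 328.5 K, at which ψ = 0.17.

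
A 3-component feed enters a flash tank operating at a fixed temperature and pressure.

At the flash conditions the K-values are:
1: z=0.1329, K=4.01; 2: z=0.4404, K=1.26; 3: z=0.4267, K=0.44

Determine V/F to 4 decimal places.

Rachford–Rice: g(V/F) = Σ zᵢ(Kᵢ−1)/(1+V/F(Kᵢ−1)) = 0.
Feasibility: ΣzᵢKᵢ = 1.2756, Σzᵢ/Kᵢ = 1.3524 — both > 1, two phases present.
Newton–Raphson from V/F = 0.53:
  V/F = 0.5300: g = -0.08503, g' = -0.4724 → V/F = 0.3500
  V/F = 0.3500: g = 0.00256, g' = -0.5176 → V/F = 0.3549
Converged at V/F = 0.3549.

V/F = 0.3549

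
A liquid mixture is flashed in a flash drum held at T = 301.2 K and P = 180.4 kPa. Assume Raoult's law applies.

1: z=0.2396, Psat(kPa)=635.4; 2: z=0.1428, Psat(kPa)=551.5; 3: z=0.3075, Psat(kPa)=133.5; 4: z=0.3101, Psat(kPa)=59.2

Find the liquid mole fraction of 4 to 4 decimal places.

x_4 = 0.4709

Raoult's law: Kᵢ = Pᵢˢᵃᵗ/P = Pᵢˢᵃᵗ/180.4.
  K_1 = 635.4/180.4 = 3.522173, K_2 = 551.5/180.4 = 3.057095, K_3 = 133.5/180.4 = 0.740022, K_4 = 59.2/180.4 = 0.328160
Iterate (Newton) starting at V/F = 0.5:
  V/F = 0.5000: g = 0.00646, g' = -0.7898 → V/F = 0.5082
Converged at V/F = 0.5082.
Compositions from xᵢ = zᵢ/(1+V/F(Kᵢ−1)), yᵢ = Kᵢxᵢ:
  1: x = 0.1050, y = 0.3699
  2: x = 0.0698, y = 0.2134
  3: x = 0.3543, y = 0.2622
  4: x = 0.4709, y = 0.1545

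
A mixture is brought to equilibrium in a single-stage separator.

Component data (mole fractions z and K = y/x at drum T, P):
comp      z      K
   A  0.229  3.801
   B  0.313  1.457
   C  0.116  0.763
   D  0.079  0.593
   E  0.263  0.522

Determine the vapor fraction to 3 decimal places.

ψ = 0.844

Rachford–Rice: g(ψ) = Σ zᵢ(Kᵢ−1)/(1+ψ(Kᵢ−1)) = 0.
g(0) = ΣzᵢKᵢ − 1 = 0.599 and g(1) = 1 − Σzᵢ/Kᵢ = -0.064, so a root lies in (0, 1).
Iterate (Newton) starting at ψ = 0.58:
  ψ = 0.580: g = 0.1096, g' = -0.448 → ψ = 0.825
  ψ = 0.825: g = 0.0076, g' = -0.402 → ψ = 0.844
Converged at ψ = 0.844.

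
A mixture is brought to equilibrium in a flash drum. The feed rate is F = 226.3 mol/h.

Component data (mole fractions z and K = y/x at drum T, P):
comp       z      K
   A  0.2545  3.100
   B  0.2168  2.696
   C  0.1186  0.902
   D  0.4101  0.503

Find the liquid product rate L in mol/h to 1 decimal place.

L = 43.4 mol/h

Rachford–Rice: g(ψ) = Σ zᵢ(Kᵢ−1)/(1+ψ(Kᵢ−1)) = 0.
Feasibility: ΣzᵢKᵢ = 1.6867, Σzᵢ/Kᵢ = 1.1093 — both > 1, two phases present.
Iterate (Newton) starting at ψ = 0.59:
  ψ = 0.5900: g = 0.12177, g' = -0.5838 → ψ = 0.7986
  ψ = 0.7986: g = 0.00525, g' = -0.5489 → ψ = 0.8082
Converged at ψ = 0.8082.
Then V = ψ·F = 0.8082·226.3 = 182.9 mol/h and L = F − V = 43.4 mol/h.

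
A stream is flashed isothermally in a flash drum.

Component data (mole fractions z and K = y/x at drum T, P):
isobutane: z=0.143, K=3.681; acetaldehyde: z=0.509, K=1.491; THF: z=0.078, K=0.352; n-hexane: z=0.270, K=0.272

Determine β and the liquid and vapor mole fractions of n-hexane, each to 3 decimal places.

β = 0.472, x_n-hexane = 0.411, y_n-hexane = 0.112

Let β = V/F and solve Σ zᵢ(Kᵢ−1)/(1+β(Kᵢ−1)) = 0.
Check two-phase: ΣzᵢKᵢ = 1.386 > 1 and Σzᵢ/Kᵢ = 1.594 > 1, so g(0) = 0.386 > 0 and g(1) = -0.594 < 0.
Newton iteration, β⁰ = 0.43:
  β = 0.430: g = 0.0282, g' = -0.672 → β = 0.472
Converged at β = 0.472.
Compositions from xᵢ = zᵢ/(1+β(Kᵢ−1)), yᵢ = Kᵢxᵢ:
  isobutane: x = 0.063, y = 0.232
  acetaldehyde: x = 0.413, y = 0.616
  THF: x = 0.112, y = 0.040
  n-hexane: x = 0.411, y = 0.112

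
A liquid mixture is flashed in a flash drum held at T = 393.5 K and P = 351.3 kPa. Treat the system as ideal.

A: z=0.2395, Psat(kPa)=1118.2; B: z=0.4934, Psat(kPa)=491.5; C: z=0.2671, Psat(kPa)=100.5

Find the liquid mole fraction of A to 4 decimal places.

x_A = 0.0970

Raoult's law: Kᵢ = Pᵢˢᵃᵗ/P = Pᵢˢᵃᵗ/351.3.
  K_A = 1118.2/351.3 = 3.183034, K_B = 491.5/351.3 = 1.399089, K_C = 100.5/351.3 = 0.286080
Newton–Raphson from V/F = 0.56:
  V/F = 0.5600: g = 0.07848, g' = -0.6615 → V/F = 0.6787
  V/F = 0.6787: g = -0.00427, g' = -0.7463 → V/F = 0.6729
Converged at V/F = 0.6729.
Compositions from xᵢ = zᵢ/(1+V/F(Kᵢ−1)), yᵢ = Kᵢxᵢ:
  A: x = 0.0970, y = 0.3088
  B: x = 0.3889, y = 0.5442
  C: x = 0.5140, y = 0.1471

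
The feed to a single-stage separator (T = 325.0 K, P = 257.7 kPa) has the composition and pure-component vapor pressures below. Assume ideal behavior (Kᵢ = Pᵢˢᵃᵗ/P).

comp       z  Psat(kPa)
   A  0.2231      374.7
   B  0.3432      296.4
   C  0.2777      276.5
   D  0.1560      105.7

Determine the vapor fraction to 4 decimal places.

Raoult's law: Kᵢ = Pᵢˢᵃᵗ/P = Pᵢˢᵃᵗ/257.7.
  K_A = 374.7/257.7 = 1.454016, K_B = 296.4/257.7 = 1.150175, K_C = 276.5/257.7 = 1.072953, K_D = 105.7/257.7 = 0.410167
Newton iteration, ψ⁰ = 0.5:
  ψ = 0.5000: g = 0.01954, g' = -0.1478 → ψ = 0.6322
  ψ = 0.6322: g = -0.00159, g' = -0.1736 → ψ = 0.6230
Converged at ψ = 0.6230.

ψ = 0.6230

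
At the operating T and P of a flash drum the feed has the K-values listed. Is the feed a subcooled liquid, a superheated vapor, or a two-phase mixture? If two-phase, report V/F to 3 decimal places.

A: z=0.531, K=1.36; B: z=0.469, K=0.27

subcooled liquid

ΣzᵢKᵢ = 0.849; Σzᵢ/Kᵢ = 2.127.
Since ΣzᵢKᵢ < 1 the mixture is below its bubble point — single liquid phase.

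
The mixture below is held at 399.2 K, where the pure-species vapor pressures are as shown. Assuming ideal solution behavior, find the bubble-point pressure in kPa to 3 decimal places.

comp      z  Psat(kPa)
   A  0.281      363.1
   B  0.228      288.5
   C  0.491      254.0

Pbub = 292.523 kPa

At the bubble point ψ → 0, so ΣzᵢKᵢ = 1 with Kᵢ = Pᵢˢᵃᵗ/P ⇒ P = ΣzᵢPᵢˢᵃᵗ.
P = 0.281·363.1 + 0.228·288.5 + 0.491·254.0 = 292.523 kPa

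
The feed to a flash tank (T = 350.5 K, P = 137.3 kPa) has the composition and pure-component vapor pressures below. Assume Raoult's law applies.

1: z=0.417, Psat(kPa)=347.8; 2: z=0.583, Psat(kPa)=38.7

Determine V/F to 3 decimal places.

Raoult's law: Kᵢ = Pᵢˢᵃᵗ/P = Pᵢˢᵃᵗ/137.3.
  K_1 = 347.8/137.3 = 2.53314, K_2 = 38.7/137.3 = 0.28186
Binary case is linear: z₁(K₁−1)(1+V/F(K₂−1)) + z₂(K₂−1)(1+V/F(K₁−1)) = 0
⇒ V/F = [z₁(K₁−1)+z₂(K₂−1)] / [−(K₁−1)(K₂−1)] = 0.2206/1.1010 = 0.200

V/F = 0.200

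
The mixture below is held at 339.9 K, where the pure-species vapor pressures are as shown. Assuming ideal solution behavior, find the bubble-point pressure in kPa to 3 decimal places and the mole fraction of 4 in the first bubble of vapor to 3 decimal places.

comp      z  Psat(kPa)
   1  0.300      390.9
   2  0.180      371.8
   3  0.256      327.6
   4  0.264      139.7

Pbub = 304.940 kPa, y_4 = 0.121

At the bubble point ψ → 0, so ΣzᵢKᵢ = 1 with Kᵢ = Pᵢˢᵃᵗ/P ⇒ P = ΣzᵢPᵢˢᵃᵗ.
P = 0.300·390.9 + 0.180·371.8 + 0.256·327.6 + 0.264·139.7 = 304.940 kPa
yᵢ = zᵢPᵢˢᵃᵗ/P ⇒ y_4 = 0.264·139.7/304.940 = 0.121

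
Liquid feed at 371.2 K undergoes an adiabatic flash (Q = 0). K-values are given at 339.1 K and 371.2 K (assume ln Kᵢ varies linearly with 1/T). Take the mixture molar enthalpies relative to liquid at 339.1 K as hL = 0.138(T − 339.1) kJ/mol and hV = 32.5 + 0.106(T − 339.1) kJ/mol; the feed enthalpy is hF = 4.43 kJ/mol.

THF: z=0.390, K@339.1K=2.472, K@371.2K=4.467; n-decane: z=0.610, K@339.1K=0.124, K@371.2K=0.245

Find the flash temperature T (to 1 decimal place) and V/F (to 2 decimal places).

T = 345.0 K, V/F = 0.11

Adiabatic flash: solve Rachford–Rice at each trial T, then check hF = ψ·hV(T) + (1−ψ)·hL(T).
  T = 339.1 K: K = (2.472, 0.124), RR gives ψ = 0.031, H_out = 1.001 kJ/mol
  T = 371.2 K: K = (4.467, 0.245), RR gives ψ = 0.341, H_out = 15.150 kJ/mol
  T = 355.1 K: K = (3.365, 0.177), RR gives ψ = 0.216, H_out = 9.111 kJ/mol
  T = 347.1 K: K = (2.894, 0.149), RR gives ψ = 0.136, H_out = 5.492 kJ/mol
  T = 343.1 K: K = (2.677, 0.136), RR gives ψ = 0.088, H_out = 3.390 kJ/mol
  T = 345.1 K: K = (2.784, 0.142), RR gives ψ = 0.113, H_out = 4.471 kJ/mol
Linear interpolation between T = 343.1 (H_out = 3.390) and T = 345.1 (H_out = 4.471) on hF = 4.43 gives T ≈ 345.0 K, at which ψ = 0.11.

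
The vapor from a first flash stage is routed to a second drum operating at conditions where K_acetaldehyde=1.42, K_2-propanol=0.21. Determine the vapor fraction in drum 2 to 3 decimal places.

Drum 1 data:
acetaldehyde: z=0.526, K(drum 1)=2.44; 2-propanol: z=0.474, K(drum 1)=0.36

Drum 1:
Material balance + equilibrium reduce to Σ zᵢ(Kᵢ−1)/(1+ψ₁(Kᵢ−1)) = 0.
g(0) = ΣzᵢKᵢ − 1 = 0.454 and g(1) = 1 − Σzᵢ/Kᵢ = -0.532, so a root lies in (0, 1).
Newton iteration, ψ₁⁰ = 0.5:
  ψ₁ = 0.500: g = -0.0057, g' = -0.789 → ψ₁ = 0.493
Converged at ψ₁ = 0.493.
Drum-1 compositions:
  acetaldehyde: x = 0.308, y = 0.751
  2-propanol: x = 0.692, y = 0.249
Drum-2 feed = drum-1 vapor: z₂ = (0.7508, 0.2492).
Drum 2:
Iterate (Newton) starting at ψ₂ = 0.57:
  ψ₂ = 0.570: g = -0.1038, g' = -0.601 → ψ₂ = 0.397
  ψ₂ = 0.397: g = -0.0167, g' = -0.428 → ψ₂ = 0.358
  ψ₂ = 0.358: g = -0.0005, g' = -0.403 → ψ₂ = 0.357
Converged at ψ₂ = 0.357.
  acetaldehyde: x = 0.653, y = 0.927
  2-propanol: x = 0.347, y = 0.073

V/F (drum 2) = 0.357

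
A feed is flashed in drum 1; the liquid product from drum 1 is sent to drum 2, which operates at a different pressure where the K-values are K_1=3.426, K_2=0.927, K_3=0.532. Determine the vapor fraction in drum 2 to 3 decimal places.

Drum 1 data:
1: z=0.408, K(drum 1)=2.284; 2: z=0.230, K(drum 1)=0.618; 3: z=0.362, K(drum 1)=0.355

V/F (drum 2) = 0.575

Drum 1:
Iterate (Newton) starting at ψ₁ = 0.34:
  ψ₁ = 0.340: g = -0.0354, g' = -0.617 → ψ₁ = 0.283
Converged at ψ₁ = 0.283.
Drum-1 compositions:
  1: x = 0.299, y = 0.683
  2: x = 0.258, y = 0.159
  3: x = 0.443, y = 0.157
Drum-2 feed = drum-1 liquid: z₂ = (0.2992, 0.2579, 0.4429).
Drum 2:
Newton iteration, ψ₂⁰ = 0.5:
  ψ₂ = 0.500: g = 0.0379, g' = -0.526 → ψ₂ = 0.572
  ψ₂ = 0.572: g = 0.0013, g' = -0.491 → ψ₂ = 0.575
Converged at ψ₂ = 0.575.
  1: x = 0.125, y = 0.428
  2: x = 0.269, y = 0.250
  3: x = 0.606, y = 0.322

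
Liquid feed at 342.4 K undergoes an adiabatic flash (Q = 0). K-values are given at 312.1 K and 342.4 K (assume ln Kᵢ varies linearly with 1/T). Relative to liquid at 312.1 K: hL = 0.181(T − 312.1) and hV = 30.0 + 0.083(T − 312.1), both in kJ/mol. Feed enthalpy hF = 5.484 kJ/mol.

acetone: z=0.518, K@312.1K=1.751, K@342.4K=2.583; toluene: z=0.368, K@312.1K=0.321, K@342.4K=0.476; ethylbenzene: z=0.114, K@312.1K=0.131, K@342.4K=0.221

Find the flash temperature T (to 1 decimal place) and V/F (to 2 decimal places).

Adiabatic flash: solve Rachford–Rice at each trial T, then check hF = ψ·hV(T) + (1−ψ)·hL(T).
  T = 312.1 K: K = (1.751, 0.321, 0.131), RR gives ψ = 0.073, H_out = 2.197 kJ/mol
  T = 342.4 K: K = (2.583, 0.476, 0.221), RR gives ψ = 0.565, H_out = 20.767 kJ/mol
  T = 327.2 K: K = (2.145, 0.394, 0.172), RR gives ψ = 0.360, H_out = 13.013 kJ/mol
  T = 319.6 K: K = (1.941, 0.356, 0.150), RR gives ψ = 0.234, H_out = 8.196 kJ/mol
  T = 315.9 K: K = (1.846, 0.339, 0.141), RR gives ψ = 0.160, H_out = 5.440 kJ/mol
  T = 317.8 K: K = (1.895, 0.348, 0.146), RR gives ψ = 0.199, H_out = 6.897 kJ/mol
Linear interpolation between T = 315.9 (H_out = 5.440) and T = 317.8 (H_out = 6.897) on hF = 5.484 gives T ≈ 316.0 K, at which ψ = 0.16.

T = 316.0 K, V/F = 0.16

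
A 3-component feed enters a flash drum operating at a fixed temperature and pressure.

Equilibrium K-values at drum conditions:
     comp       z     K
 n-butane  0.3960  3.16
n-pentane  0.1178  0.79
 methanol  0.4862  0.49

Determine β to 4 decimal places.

Newton–Raphson from β = 0.56:
  β = 0.5600: g = 0.01198, g' = -0.6329 → β = 0.5789
  β = 0.5789: g = 0.00007, g' = -0.6261 → β = 0.5790
Converged at β = 0.5790.

β = 0.5790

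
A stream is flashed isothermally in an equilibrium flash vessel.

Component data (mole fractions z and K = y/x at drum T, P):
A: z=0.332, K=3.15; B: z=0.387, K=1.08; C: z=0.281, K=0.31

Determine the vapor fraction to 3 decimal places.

Material balance + equilibrium reduce to Σ zᵢ(Kᵢ−1)/(1+ψ(Kᵢ−1)) = 0.
g(0) = ΣzᵢKᵢ − 1 = 0.551 and g(1) = 1 − Σzᵢ/Kᵢ = -0.370, so a root lies in (0, 1).
Newton iteration, ψ⁰ = 0.45:
  ψ = 0.450: g = 0.1115, g' = -0.680 → ψ = 0.614
  ψ = 0.614: g = 0.0008, g' = -0.690 → ψ = 0.615
Converged at ψ = 0.615.

ψ = 0.615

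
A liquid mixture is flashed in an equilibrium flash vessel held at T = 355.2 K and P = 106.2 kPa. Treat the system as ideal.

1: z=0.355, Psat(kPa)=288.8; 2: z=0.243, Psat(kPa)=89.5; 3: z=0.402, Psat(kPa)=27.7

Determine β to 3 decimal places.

Raoult's law: Kᵢ = Pᵢˢᵃᵗ/P = Pᵢˢᵃᵗ/106.2.
  K_1 = 288.8/106.2 = 2.71940, K_2 = 89.5/106.2 = 0.84275, K_3 = 27.7/106.2 = 0.26083
Newton iteration, β⁰ = 0.61:
  β = 0.610: g = -0.2855, g' = -0.986 → β = 0.320
  β = 0.320: g = -0.0360, g' = -0.820 → β = 0.276
  β = 0.276: g = 0.0003, g' = -0.836 → β = 0.277
Converged at β = 0.277.

β = 0.277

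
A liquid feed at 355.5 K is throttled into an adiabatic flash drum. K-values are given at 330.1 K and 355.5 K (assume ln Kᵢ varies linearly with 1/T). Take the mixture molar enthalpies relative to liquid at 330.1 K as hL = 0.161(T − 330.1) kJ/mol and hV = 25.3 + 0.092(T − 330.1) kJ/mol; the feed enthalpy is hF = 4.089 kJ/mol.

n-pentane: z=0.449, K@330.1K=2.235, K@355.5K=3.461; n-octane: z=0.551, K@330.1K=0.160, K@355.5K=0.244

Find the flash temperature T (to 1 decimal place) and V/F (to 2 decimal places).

T = 333.5 K, V/F = 0.14

Adiabatic flash: solve Rachford–Rice at each trial T, then check hF = ψ·hV(T) + (1−ψ)·hL(T).
  T = 330.1 K: K = (2.235, 0.160), RR gives ψ = 0.088, H_out = 2.236 kJ/mol
  T = 355.5 K: K = (3.461, 0.244), RR gives ψ = 0.370, H_out = 12.802 kJ/mol
  T = 342.8 K: K = (2.804, 0.199), RR gives ψ = 0.255, H_out = 8.277 kJ/mol
  T = 336.5 K: K = (2.511, 0.179), RR gives ψ = 0.182, H_out = 5.560 kJ/mol
  T = 333.3 K: K = (2.370, 0.169), RR gives ψ = 0.138, H_out = 3.987 kJ/mol
  T = 334.9 K: K = (2.440, 0.174), RR gives ψ = 0.161, H_out = 4.793 kJ/mol
Linear interpolation between T = 333.3 (H_out = 3.987) and T = 334.9 (H_out = 4.793) on hF = 4.089 gives T ≈ 333.5 K, at which ψ = 0.14.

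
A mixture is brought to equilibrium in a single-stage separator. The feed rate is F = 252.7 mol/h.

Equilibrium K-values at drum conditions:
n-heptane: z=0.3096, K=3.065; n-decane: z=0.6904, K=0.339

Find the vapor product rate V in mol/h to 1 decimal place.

Binary case is linear: z₁(K₁−1)(1+ψ(K₂−1)) + z₂(K₂−1)(1+ψ(K₁−1)) = 0
⇒ ψ = [z₁(K₁−1)+z₂(K₂−1)] / [−(K₁−1)(K₂−1)] = 0.18297/1.36496 = 0.1340
Then V = ψ·F = 0.1340·252.7 = 33.9 mol/h and L = F − V = 218.8 mol/h.

V = 33.9 mol/h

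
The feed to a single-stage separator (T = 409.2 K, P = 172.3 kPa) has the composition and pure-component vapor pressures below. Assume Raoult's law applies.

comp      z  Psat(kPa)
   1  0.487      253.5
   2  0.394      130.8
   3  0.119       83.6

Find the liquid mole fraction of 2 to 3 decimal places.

x_2 = 0.444

Raoult's law: Kᵢ = Pᵢˢᵃᵗ/P = Pᵢˢᵃᵗ/172.3.
  K_1 = 253.5/172.3 = 1.47127, K_2 = 130.8/172.3 = 0.75914, K_3 = 83.6/172.3 = 0.48520
Rachford–Rice: g(ψ) = Σ zᵢ(Kᵢ−1)/(1+ψ(Kᵢ−1)) = 0.
Feasibility: ΣzᵢKᵢ = 1.073, Σzᵢ/Kᵢ = 1.095 — both > 1, two phases present.
Iterate (Newton) starting at ψ = 0.5:
  ψ = 0.500: g = -0.0046, g' = -0.158 → ψ = 0.471
  ψ = 0.471: g = -0.0000, g' = -0.156 → ψ = 0.470
Converged at ψ = 0.470.
Compositions from xᵢ = zᵢ/(1+ψ(Kᵢ−1)), yᵢ = Kᵢxᵢ:
  1: x = 0.399, y = 0.586
  2: x = 0.444, y = 0.337
  3: x = 0.157, y = 0.076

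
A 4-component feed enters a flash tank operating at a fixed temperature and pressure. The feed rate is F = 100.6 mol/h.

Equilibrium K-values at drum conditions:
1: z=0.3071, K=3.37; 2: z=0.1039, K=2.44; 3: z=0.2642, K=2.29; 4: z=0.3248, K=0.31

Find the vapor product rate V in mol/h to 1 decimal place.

V = 79.4 mol/h

Rachford–Rice: g(V/F) = Σ zᵢ(Kᵢ−1)/(1+V/F(Kᵢ−1)) = 0.
Feasibility: ΣzᵢKᵢ = 1.9941, Σzᵢ/Kᵢ = 1.2968 — both > 1, two phases present.
Newton–Raphson from V/F = 0.5:
  V/F = 0.5000: g = 0.28512, g' = -0.9570 → V/F = 0.7979
  V/F = 0.7979: g = -0.00933, g' = -1.1253 → V/F = 0.7896
Converged at V/F = 0.7896.
Then V = V/F·F = 0.7896·100.6 = 79.4 mol/h and L = F − V = 21.2 mol/h.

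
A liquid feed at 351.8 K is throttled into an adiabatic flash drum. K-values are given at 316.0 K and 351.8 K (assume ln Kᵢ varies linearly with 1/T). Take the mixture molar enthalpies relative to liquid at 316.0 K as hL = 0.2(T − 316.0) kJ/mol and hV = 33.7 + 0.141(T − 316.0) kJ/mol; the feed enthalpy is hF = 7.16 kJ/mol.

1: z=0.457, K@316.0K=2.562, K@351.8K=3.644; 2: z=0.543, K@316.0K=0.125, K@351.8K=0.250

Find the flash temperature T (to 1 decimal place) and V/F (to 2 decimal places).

T = 318.9 K, V/F = 0.20

Adiabatic flash: solve Rachford–Rice at each trial T, then check hF = ψ·hV(T) + (1−ψ)·hL(T).
  T = 316.0 K: K = (2.562, 0.125), RR gives ψ = 0.175, H_out = 5.886 kJ/mol
  T = 351.8 K: K = (3.644, 0.250), RR gives ψ = 0.404, H_out = 19.920 kJ/mol
  T = 333.9 K: K = (3.084, 0.180), RR gives ψ = 0.297, H_out = 13.271 kJ/mol
  T = 324.9 K: K = (2.817, 0.151), RR gives ψ = 0.239, H_out = 9.715 kJ/mol
  T = 320.4 K: K = (2.687, 0.137), RR gives ψ = 0.208, H_out = 7.828 kJ/mol
  T = 318.2 K: K = (2.624, 0.131), RR gives ψ = 0.192, H_out = 6.871 kJ/mol
Linear interpolation between T = 318.2 (H_out = 6.871) and T = 320.4 (H_out = 7.828) on hF = 7.16 gives T ≈ 318.9 K, at which ψ = 0.20.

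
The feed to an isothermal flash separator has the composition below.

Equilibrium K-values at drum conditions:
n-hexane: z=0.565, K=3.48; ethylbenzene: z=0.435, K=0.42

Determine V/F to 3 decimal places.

Rachford–Rice: g(V/F) = Σ zᵢ(Kᵢ−1)/(1+V/F(Kᵢ−1)) = 0.
g(0) = ΣzᵢKᵢ − 1 = 1.149 and g(1) = 1 − Σzᵢ/Kᵢ = -0.198, so a root lies in (0, 1).
Binary case is linear: z₁(K₁−1)(1+V/F(K₂−1)) + z₂(K₂−1)(1+V/F(K₁−1)) = 0
⇒ V/F = [z₁(K₁−1)+z₂(K₂−1)] / [−(K₁−1)(K₂−1)] = 1.1489/1.4384 = 0.799

V/F = 0.799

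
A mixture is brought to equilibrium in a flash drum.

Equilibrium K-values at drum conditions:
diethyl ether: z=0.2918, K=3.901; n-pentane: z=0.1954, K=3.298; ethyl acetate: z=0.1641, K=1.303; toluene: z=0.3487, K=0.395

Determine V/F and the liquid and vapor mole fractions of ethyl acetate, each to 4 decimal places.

V/F = 0.8517, x_ethyl acetate = 0.1304, y_ethyl acetate = 0.1700

Rachford–Rice: g(V/F) = Σ zᵢ(Kᵢ−1)/(1+V/F(Kᵢ−1)) = 0.
g(0) = ΣzᵢKᵢ − 1 = 1.1343 and g(1) = 1 − Σzᵢ/Kᵢ = -0.1428, so a root lies in (0, 1).
Iterate (Newton) starting at V/F = 0.36:
  V/F = 0.3600: g = 0.43493, g' = -1.1175 → V/F = 0.7492
  V/F = 0.7492: g = 0.08638, g' = -0.8201 → V/F = 0.8545
  V/F = 0.8545: g = -0.00245, g' = -0.8770 → V/F = 0.8517
Converged at V/F = 0.8517.
Compositions from xᵢ = zᵢ/(1+V/F(Kᵢ−1)), yᵢ = Kᵢxᵢ:
  diethyl ether: x = 0.0841, y = 0.3280
  n-pentane: x = 0.0661, y = 0.2179
  ethyl acetate: x = 0.1304, y = 0.1700
  toluene: x = 0.7194, y = 0.2842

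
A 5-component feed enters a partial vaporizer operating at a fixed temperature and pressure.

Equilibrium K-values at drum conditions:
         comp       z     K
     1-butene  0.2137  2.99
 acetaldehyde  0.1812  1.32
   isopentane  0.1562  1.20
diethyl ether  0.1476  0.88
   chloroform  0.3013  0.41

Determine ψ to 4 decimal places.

ψ = 0.5463

Material balance + equilibrium reduce to Σ zᵢ(Kᵢ−1)/(1+ψ(Kᵢ−1)) = 0.
Feasibility: ΣzᵢKᵢ = 1.3190, Σzᵢ/Kᵢ = 1.2415 — both > 1, two phases present.
Newton–Raphson from ψ = 0.55:
  ψ = 0.5500: g = -0.00164, g' = -0.4437 → ψ = 0.5463
Converged at ψ = 0.5463.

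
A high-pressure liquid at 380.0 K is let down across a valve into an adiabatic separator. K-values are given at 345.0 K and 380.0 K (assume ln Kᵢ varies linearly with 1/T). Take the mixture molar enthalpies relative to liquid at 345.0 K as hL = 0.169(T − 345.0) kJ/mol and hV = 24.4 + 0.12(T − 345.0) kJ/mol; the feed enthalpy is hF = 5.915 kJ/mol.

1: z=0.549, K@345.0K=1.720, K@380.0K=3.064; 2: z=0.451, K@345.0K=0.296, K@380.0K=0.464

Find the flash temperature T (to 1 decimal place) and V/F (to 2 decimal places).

T = 347.5 K, V/F = 0.23

Adiabatic flash: solve Rachford–Rice at each trial T, then check hF = ψ·hV(T) + (1−ψ)·hL(T).
  T = 345.0 K: K = (1.720, 0.296), RR gives ψ = 0.153, H_out = 3.744 kJ/mol
  T = 380.0 K: K = (3.064, 0.464), RR gives ψ = 0.806, H_out = 24.193 kJ/mol
  T = 362.5 K: K = (2.328, 0.375), RR gives ψ = 0.538, H_out = 15.629 kJ/mol
  T = 353.8 K: K = (2.010, 0.334), RR gives ψ = 0.378, H_out = 10.551 kJ/mol
  T = 349.4 K: K = (1.861, 0.315), RR gives ψ = 0.278, H_out = 7.456 kJ/mol
  T = 347.2 K: K = (1.790, 0.305), RR gives ψ = 0.219, H_out = 5.696 kJ/mol
Linear interpolation between T = 347.2 (H_out = 5.696) and T = 349.4 (H_out = 7.456) on hF = 5.915 gives T ≈ 347.5 K, at which ψ = 0.23.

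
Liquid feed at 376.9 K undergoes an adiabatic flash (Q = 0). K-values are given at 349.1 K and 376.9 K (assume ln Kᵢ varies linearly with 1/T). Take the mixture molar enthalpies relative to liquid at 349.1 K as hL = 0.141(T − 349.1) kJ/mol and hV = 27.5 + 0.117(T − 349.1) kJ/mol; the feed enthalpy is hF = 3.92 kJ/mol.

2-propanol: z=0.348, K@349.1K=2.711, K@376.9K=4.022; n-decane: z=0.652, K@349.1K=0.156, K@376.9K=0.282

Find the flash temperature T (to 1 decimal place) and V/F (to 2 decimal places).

T = 356.5 K, V/F = 0.11

Adiabatic flash: solve Rachford–Rice at each trial T, then check hF = ψ·hV(T) + (1−ψ)·hL(T).
  T = 349.1 K: K = (2.711, 0.156), RR gives ψ = 0.031, H_out = 0.860 kJ/mol
  T = 376.9 K: K = (4.022, 0.282), RR gives ψ = 0.269, H_out = 11.136 kJ/mol
  T = 363.0 K: K = (3.327, 0.212), RR gives ψ = 0.162, H_out = 6.348 kJ/mol
  T = 356.1 K: K = (3.012, 0.183), RR gives ψ = 0.102, H_out = 3.765 kJ/mol
  T = 359.6 K: K = (3.169, 0.197), RR gives ψ = 0.133, H_out = 5.102 kJ/mol
  T = 357.9 K: K = (3.092, 0.190), RR gives ψ = 0.118, H_out = 4.460 kJ/mol
Linear interpolation between T = 356.1 (H_out = 3.765) and T = 357.9 (H_out = 4.460) on hF = 3.92 gives T ≈ 356.5 K, at which ψ = 0.11.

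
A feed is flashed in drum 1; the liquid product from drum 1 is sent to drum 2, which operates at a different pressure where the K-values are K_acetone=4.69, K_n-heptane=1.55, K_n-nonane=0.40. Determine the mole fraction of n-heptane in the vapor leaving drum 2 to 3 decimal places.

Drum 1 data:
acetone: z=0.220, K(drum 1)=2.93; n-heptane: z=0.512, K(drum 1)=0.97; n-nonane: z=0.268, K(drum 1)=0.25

y_n-heptane (drum 2) = 0.579

Drum 1:
Material balance + equilibrium reduce to Σ zᵢ(Kᵢ−1)/(1+ψ₁(Kᵢ−1)) = 0.
Feasibility: ΣzᵢKᵢ = 1.208, Σzᵢ/Kᵢ = 1.675 — both > 1, two phases present.
Newton–Raphson from ψ₁ = 0.5:
  ψ₁ = 0.500: g = -0.1211, g' = -0.599 → ψ₁ = 0.298
  ψ₁ = 0.298: g = -0.0046, g' = -0.581 → ψ₁ = 0.290
Converged at ψ₁ = 0.290.
Drum-1 compositions:
  acetone: x = 0.141, y = 0.413
  n-heptane: x = 0.516, y = 0.501
  n-nonane: x = 0.342, y = 0.086
Drum-2 feed = drum-1 liquid: z₂ = (0.1411, 0.5165, 0.3424).
Drum 2:
Rachford–Rice: g(ψ₂) = Σ zᵢ(Kᵢ−1)/(1+ψ₂(Kᵢ−1)) = 0.
Feasibility: ΣzᵢKᵢ = 1.599, Σzᵢ/Kᵢ = 1.219 — both > 1, two phases present.
Iterate (Newton) starting at ψ₂ = 0.5:
  ψ₂ = 0.500: g = 0.1123, g' = -0.585 → ψ₂ = 0.692
  ψ₂ = 0.692: g = 0.0010, g' = -0.595 → ψ₂ = 0.694
Converged at ψ₂ = 0.694.
  acetone: x = 0.040, y = 0.186
  n-heptane: x = 0.374, y = 0.579
  n-nonane: x = 0.586, y = 0.235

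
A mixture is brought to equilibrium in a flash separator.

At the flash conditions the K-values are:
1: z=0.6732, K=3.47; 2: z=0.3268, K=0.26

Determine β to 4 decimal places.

Newton–Raphson from β = 0.36:
  β = 0.3600: g = 0.55051, g' = -1.4833 → β = 0.7311
  β = 0.7311: g = 0.06568, g' = -1.3712 → β = 0.7790
  β = 0.7790: g = -0.00240, g' = -1.4781 → β = 0.7774
Converged at β = 0.7774.

β = 0.7774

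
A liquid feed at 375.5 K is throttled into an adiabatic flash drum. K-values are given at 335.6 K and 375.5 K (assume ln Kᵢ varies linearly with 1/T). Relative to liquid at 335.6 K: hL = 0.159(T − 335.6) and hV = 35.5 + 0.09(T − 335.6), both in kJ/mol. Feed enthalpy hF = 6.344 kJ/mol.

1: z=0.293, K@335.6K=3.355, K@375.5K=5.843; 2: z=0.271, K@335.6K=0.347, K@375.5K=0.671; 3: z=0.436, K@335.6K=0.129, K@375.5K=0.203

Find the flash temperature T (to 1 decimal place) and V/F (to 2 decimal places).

Adiabatic flash: solve Rachford–Rice at each trial T, then check hF = ψ·hV(T) + (1−ψ)·hL(T).
  T = 335.6 K: K = (3.355, 0.347, 0.129), RR gives ψ = 0.071, H_out = 2.538 kJ/mol
  T = 375.5 K: K = (5.843, 0.671, 0.203), RR gives ψ = 0.314, H_out = 16.627 kJ/mol
  T = 355.6 K: K = (4.500, 0.492, 0.164), RR gives ψ = 0.207, H_out = 10.244 kJ/mol
  T = 345.6 K: K = (3.902, 0.415, 0.146), RR gives ψ = 0.145, H_out = 6.644 kJ/mol
  T = 340.6 K: K = (3.622, 0.380, 0.137), RR gives ψ = 0.110, H_out = 4.672 kJ/mol
  T = 343.1 K: K = (3.761, 0.397, 0.142), RR gives ψ = 0.128, H_out = 5.676 kJ/mol
  T = 344.4 K: K = (3.834, 0.407, 0.144), RR gives ψ = 0.137, H_out = 6.183 kJ/mol
Linear interpolation between T = 344.4 (H_out = 6.183) and T = 345.6 (H_out = 6.644) on hF = 6.344 gives T ≈ 344.8 K, at which ψ = 0.14.

T = 344.8 K, V/F = 0.14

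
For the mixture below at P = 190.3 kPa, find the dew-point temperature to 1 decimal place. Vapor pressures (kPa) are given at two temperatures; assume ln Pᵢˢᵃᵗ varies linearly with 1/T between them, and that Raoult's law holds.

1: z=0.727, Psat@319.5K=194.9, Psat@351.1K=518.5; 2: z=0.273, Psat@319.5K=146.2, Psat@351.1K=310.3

T = 321.5 K

Dew-point temperature: Σzᵢ·P/Pᵢˢᵃᵗ(T) = 1. Interpolate ln Pᵢˢᵃᵗ = aᵢ + bᵢ/T.
  T = 319.5 K: ΣzᵢP/Pᵢˢᵃᵗ = 1.0652
  T = 351.1 K: ΣzᵢP/Pᵢˢᵃᵗ = 0.4342
  T = 335.3 K: ΣzᵢP/Pᵢˢᵃᵗ = 0.6649
  T = 327.4 K: ΣzᵢP/Pᵢˢᵃᵗ = 0.8365
  T = 323.4 K: ΣzᵢP/Pᵢˢᵃᵗ = 0.9439
  T = 321.4 K: ΣzᵢP/Pᵢˢᵃᵗ = 1.0039
Interpolating between 321.4 K and 323.4 K gives T ≈ 321.5 K.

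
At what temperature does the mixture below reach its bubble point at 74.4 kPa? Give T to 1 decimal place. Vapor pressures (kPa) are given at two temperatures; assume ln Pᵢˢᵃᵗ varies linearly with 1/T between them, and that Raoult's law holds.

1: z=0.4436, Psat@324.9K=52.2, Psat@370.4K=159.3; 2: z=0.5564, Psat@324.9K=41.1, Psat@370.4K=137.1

T = 342.3 K

Bubble-point temperature: ΣzᵢPᵢˢᵃᵗ(T) = P. Interpolate ln Pᵢˢᵃᵗ = aᵢ + bᵢ/T.
  T = 324.9 K: ΣzᵢPᵢˢᵃᵗ = 46.02 kPa
  T = 370.4 K: ΣzᵢPᵢˢᵃᵗ = 146.95 kPa
  T = 347.6 K: ΣzᵢPᵢˢᵃᵗ = 85.29 kPa
  T = 336.2 K: ΣzᵢPᵢˢᵃᵗ = 63.22 kPa
  T = 341.9 K: ΣzᵢPᵢˢᵃᵗ = 73.61 kPa
  T = 344.8 K: ΣzᵢPᵢˢᵃᵗ = 79.39 kPa
Interpolating between 341.9 K and 344.8 K gives T ≈ 342.3 K.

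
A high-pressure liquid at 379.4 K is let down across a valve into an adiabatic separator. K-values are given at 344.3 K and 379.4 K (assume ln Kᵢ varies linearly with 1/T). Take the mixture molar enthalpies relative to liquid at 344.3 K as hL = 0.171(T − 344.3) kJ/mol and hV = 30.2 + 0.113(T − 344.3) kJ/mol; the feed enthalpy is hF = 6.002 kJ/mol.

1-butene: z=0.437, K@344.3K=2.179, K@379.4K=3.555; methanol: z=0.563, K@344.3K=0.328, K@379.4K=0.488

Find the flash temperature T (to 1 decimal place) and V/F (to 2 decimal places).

Adiabatic flash: solve Rachford–Rice at each trial T, then check hF = ψ·hV(T) + (1−ψ)·hL(T).
  T = 344.3 K: K = (2.179, 0.328), RR gives ψ = 0.173, H_out = 5.218 kJ/mol
  T = 379.4 K: K = (3.555, 0.488), RR gives ψ = 0.633, H_out = 23.835 kJ/mol
  T = 361.9 K: K = (2.818, 0.404), RR gives ψ = 0.424, H_out = 15.377 kJ/mol
  T = 353.1 K: K = (2.486, 0.365), RR gives ψ = 0.309, H_out = 10.691 kJ/mol
  T = 348.7 K: K = (2.329, 0.346), RR gives ψ = 0.245, H_out = 8.088 kJ/mol
  T = 346.5 K: K = (2.253, 0.337), RR gives ψ = 0.210, H_out = 6.692 kJ/mol
Linear interpolation between T = 344.3 (H_out = 5.218) and T = 346.5 (H_out = 6.692) on hF = 6.002 gives T ≈ 345.5 K, at which ψ = 0.19.

T = 345.5 K, V/F = 0.19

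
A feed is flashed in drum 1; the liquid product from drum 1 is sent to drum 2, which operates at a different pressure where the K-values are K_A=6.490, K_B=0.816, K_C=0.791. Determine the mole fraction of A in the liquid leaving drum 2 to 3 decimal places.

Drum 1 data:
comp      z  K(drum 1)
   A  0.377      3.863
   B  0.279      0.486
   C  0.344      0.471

Drum 1:
Rachford–Rice: g(ψ₁) = Σ zᵢ(Kᵢ−1)/(1+ψ₁(Kᵢ−1)) = 0.
Feasibility: ΣzᵢKᵢ = 1.754, Σzᵢ/Kᵢ = 1.402 — both > 1, two phases present.
Iterate (Newton) starting at ψ₁ = 0.43:
  ψ₁ = 0.430: g = 0.0641, g' = -0.904 → ψ₁ = 0.501
  ψ₁ = 0.501: g = 0.0027, g' = -0.833 → ψ₁ = 0.504
Converged at ψ₁ = 0.504.
Drum-1 compositions:
  A: x = 0.154, y = 0.596
  B: x = 0.377, y = 0.183
  C: x = 0.469, y = 0.221
Drum-2 feed = drum-1 liquid: z₂ = (0.1543, 0.3766, 0.4691).
Drum 2:
Material balance + equilibrium reduce to Σ zᵢ(Kᵢ−1)/(1+ψ₂(Kᵢ−1)) = 0.
Check two-phase: ΣzᵢKᵢ = 1.680 > 1 and Σzᵢ/Kᵢ = 1.078 > 1, so g(0) = 0.680 > 0 and g(1) = -0.078 < 0.
Newton iteration, ψ₂⁰ = 0.5:
  ψ₂ = 0.500: g = 0.0404, g' = -0.373 → ψ₂ = 0.608
  ψ₂ = 0.608: g = 0.0048, g' = -0.290 → ψ₂ = 0.625
Converged at ψ₂ = 0.625.
  A: x = 0.035, y = 0.226
  B: x = 0.426, y = 0.347
  C: x = 0.540, y = 0.427

x_A (drum 2) = 0.035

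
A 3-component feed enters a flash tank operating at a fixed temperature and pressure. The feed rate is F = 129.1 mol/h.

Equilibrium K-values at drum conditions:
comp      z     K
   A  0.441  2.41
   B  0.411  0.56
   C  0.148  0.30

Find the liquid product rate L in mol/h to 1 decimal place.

L = 70.2 mol/h

Newton–Raphson from β = 0.64:
  β = 0.640: g = -0.1126, g' = -0.634 → β = 0.463
  β = 0.463: g = -0.0039, g' = -0.605 → β = 0.456
Converged at β = 0.456.
Then V = β·F = 0.4561·129.1 = 58.9 mol/h and L = F − V = 70.2 mol/h.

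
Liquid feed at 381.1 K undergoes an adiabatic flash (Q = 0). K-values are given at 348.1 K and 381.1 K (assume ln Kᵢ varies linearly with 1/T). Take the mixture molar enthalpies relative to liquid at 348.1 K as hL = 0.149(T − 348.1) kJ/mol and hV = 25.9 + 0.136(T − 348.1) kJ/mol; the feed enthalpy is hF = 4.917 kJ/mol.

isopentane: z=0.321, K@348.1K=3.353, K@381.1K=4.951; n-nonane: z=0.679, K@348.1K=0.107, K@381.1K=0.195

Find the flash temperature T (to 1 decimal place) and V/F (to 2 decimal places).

T = 358.7 K, V/F = 0.13

Adiabatic flash: solve Rachford–Rice at each trial T, then check hF = ψ·hV(T) + (1−ψ)·hL(T).
  T = 348.1 K: K = (3.353, 0.107), RR gives ψ = 0.071, H_out = 1.836 kJ/mol
  T = 381.1 K: K = (4.951, 0.195), RR gives ψ = 0.227, H_out = 10.696 kJ/mol
  T = 364.6 K: K = (4.110, 0.146), RR gives ψ = 0.158, H_out = 6.511 kJ/mol
  T = 356.4 K: K = (3.724, 0.126), RR gives ψ = 0.118, H_out = 4.277 kJ/mol
  T = 360.5 K: K = (3.914, 0.136), RR gives ψ = 0.138, H_out = 5.412 kJ/mol
  T = 358.4 K: K = (3.816, 0.131), RR gives ψ = 0.128, H_out = 4.835 kJ/mol
Linear interpolation between T = 358.4 (H_out = 4.835) and T = 360.5 (H_out = 5.412) on hF = 4.917 gives T ≈ 358.7 K, at which ψ = 0.13.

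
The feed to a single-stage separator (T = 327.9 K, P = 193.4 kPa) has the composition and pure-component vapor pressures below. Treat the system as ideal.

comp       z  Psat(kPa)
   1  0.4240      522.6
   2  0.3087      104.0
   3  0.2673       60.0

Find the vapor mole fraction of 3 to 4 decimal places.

Raoult's law: Kᵢ = Pᵢˢᵃᵗ/P = Pᵢˢᵃᵗ/193.4.
  K_1 = 522.6/193.4 = 2.702172, K_2 = 104.0/193.4 = 0.537746, K_3 = 60.0/193.4 = 0.310238
Material balance + equilibrium reduce to Σ zᵢ(Kᵢ−1)/(1+β(Kᵢ−1)) = 0.
Check two-phase: ΣzᵢKᵢ = 1.3946 > 1 and Σzᵢ/Kᵢ = 1.5926 > 1, so g(0) = 0.3946 > 0 and g(1) = -0.5926 < 0.
Iterate (Newton) starting at β = 0.5:
  β = 0.5000: g = -0.07714, g' = -0.7664 → β = 0.3994
  β = 0.3994: g = 0.00018, g' = -0.7769 → β = 0.3996
Converged at β = 0.3996.
Compositions from xᵢ = zᵢ/(1+β(Kᵢ−1)), yᵢ = Kᵢxᵢ:
  1: x = 0.2524, y = 0.6819
  2: x = 0.3786, y = 0.2036
  3: x = 0.3690, y = 0.1145

y_3 = 0.1145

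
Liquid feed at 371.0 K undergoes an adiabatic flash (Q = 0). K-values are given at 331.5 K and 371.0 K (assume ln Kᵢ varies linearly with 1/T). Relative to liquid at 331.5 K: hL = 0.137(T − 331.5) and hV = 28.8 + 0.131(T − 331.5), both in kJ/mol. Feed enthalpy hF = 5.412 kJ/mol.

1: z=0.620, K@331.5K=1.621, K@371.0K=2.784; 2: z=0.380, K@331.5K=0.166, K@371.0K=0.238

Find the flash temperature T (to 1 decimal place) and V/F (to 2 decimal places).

Adiabatic flash: solve Rachford–Rice at each trial T, then check hF = ψ·hV(T) + (1−ψ)·hL(T).
  T = 331.5 K: K = (1.621, 0.166), RR gives ψ = 0.131, H_out = 3.787 kJ/mol
  T = 371.0 K: K = (2.784, 0.238), RR gives ψ = 0.601, H_out = 22.568 kJ/mol
  T = 351.2 K: K = (2.155, 0.201), RR gives ψ = 0.447, H_out = 15.514 kJ/mol
  T = 341.4 K: K = (1.878, 0.183), RR gives ψ = 0.326, H_out = 10.735 kJ/mol
  T = 336.4 K: K = (1.745, 0.174), RR gives ψ = 0.241, H_out = 7.612 kJ/mol
  T = 333.9 K: K = (1.681, 0.170), RR gives ψ = 0.189, H_out = 5.778 kJ/mol
  T = 332.7 K: K = (1.651, 0.168), RR gives ψ = 0.161, H_out = 4.814 kJ/mol
Linear interpolation between T = 332.7 (H_out = 4.814) and T = 333.9 (H_out = 5.778) on hF = 5.412 gives T ≈ 333.4 K, at which ψ = 0.18.

T = 333.4 K, V/F = 0.18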